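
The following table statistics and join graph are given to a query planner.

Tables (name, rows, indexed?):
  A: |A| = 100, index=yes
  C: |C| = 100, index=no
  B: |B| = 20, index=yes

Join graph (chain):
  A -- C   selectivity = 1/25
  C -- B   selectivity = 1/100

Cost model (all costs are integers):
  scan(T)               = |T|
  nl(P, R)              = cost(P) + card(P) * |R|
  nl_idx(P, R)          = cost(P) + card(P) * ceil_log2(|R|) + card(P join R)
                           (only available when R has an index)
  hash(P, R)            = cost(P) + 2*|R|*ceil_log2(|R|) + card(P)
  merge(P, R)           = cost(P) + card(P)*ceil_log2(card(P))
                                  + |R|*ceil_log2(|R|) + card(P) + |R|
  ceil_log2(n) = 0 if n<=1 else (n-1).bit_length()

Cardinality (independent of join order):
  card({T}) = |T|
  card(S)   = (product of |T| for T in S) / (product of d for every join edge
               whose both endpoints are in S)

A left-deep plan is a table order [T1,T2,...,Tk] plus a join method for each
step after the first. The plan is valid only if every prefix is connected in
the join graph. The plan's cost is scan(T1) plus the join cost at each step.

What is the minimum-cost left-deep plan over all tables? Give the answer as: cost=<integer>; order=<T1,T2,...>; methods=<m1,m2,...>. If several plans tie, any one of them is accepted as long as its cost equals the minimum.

Selinger DP (subsets sized 1..n):
  {A}: scan cost=100, card=100
  {C}: scan cost=100, card=100
  {B}: scan cost=20, card=20
  {AC}: card=400; try (A,nl_idx)→1200, (C,hash)→1600, (A,hash)→1600, (C,merge)→1700, (A,merge)→1700, (C,nl)→10100 …(+1); best=1200 via (A,nl_idx)
  {BC}: card=20; try (B,hash)→400, (B,nl_idx)→620, (C,merge)→940, (B,merge)→1020, (C,hash)→1440, (C,nl)→2020 …(+1); best=400 via (B,hash)
  {ABC}: card=80; try (A,nl_idx)→620, (A,merge)→1320, (B,hash)→1800, (A,hash)→1820, (A,nl)→2400, (B,nl_idx)→3280 …(+2); best=620 via (A,nl_idx)

cost=620; order=C,B,A; methods=hash,nl_idx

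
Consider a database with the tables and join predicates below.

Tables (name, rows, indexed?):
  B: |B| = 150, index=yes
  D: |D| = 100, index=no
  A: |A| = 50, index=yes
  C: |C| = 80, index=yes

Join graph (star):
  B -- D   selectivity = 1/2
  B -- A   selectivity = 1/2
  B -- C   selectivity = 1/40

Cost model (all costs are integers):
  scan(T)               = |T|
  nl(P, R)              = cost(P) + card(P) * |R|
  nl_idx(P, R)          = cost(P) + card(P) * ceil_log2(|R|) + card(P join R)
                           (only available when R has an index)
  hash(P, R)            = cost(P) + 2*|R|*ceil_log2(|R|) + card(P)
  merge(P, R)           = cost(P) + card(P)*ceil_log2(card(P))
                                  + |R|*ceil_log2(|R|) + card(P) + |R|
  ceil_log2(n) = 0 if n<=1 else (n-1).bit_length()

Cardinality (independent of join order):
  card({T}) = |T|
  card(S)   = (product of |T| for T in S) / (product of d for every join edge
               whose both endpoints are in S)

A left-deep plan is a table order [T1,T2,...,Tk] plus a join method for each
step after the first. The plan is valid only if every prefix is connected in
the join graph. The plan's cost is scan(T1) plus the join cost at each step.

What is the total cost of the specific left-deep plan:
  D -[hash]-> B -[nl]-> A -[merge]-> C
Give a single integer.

step 1: scan D: cost=100, card=100
step 2: join B via hash
    card(P join B) = 100*150/(2) = 7500
    cost = 100 + 2*150*8 + 100 = 2600
step 3: join A via nl
    card(P join A) = 7500*50/(2) = 187500
    cost = 2600 + 7500*50 = 377600
step 4: join C via merge
    card(P join C) = 187500*80/(40) = 375000
    cost = 377600 + 187500*18 + 80*7 + 187500 + 80 = 3940740

3940740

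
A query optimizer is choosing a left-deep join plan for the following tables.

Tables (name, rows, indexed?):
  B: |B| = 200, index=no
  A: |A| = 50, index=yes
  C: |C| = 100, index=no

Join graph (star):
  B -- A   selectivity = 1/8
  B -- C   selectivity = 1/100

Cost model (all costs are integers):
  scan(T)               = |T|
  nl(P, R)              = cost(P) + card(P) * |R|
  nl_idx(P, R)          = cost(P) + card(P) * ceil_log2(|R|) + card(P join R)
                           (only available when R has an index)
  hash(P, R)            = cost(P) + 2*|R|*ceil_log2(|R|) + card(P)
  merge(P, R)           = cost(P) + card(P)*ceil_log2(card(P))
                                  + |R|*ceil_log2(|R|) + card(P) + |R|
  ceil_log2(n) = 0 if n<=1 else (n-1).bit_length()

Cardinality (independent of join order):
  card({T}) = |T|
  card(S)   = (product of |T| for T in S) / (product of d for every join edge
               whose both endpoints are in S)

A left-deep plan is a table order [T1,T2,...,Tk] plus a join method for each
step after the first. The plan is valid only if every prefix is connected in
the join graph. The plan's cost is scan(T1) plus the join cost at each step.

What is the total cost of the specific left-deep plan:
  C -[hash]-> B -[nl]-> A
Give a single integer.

step 1: scan C: cost=100, card=100
step 2: join B via hash
    card(P join B) = 100*200/(100) = 200
    cost = 100 + 2*200*8 + 100 = 3400
step 3: join A via nl
    card(P join A) = 200*50/(8) = 1250
    cost = 3400 + 200*50 = 13400

13400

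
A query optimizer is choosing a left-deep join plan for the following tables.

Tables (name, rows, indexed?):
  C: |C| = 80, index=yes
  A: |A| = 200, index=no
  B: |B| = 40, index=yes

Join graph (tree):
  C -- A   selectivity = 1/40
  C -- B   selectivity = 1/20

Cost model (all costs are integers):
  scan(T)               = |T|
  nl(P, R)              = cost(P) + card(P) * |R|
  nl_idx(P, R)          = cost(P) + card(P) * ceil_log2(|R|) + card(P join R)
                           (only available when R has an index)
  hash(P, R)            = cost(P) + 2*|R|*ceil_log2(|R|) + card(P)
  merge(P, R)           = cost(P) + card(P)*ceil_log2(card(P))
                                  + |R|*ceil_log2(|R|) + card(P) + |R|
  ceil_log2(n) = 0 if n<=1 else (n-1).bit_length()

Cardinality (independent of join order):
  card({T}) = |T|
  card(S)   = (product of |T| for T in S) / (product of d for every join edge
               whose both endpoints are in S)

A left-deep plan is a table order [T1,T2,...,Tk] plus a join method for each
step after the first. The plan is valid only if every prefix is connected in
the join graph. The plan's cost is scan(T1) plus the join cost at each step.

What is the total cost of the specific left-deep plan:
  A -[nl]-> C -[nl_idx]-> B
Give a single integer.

step 1: scan A: cost=200, card=200
step 2: join C via nl
    card(P join C) = 200*80/(40) = 400
    cost = 200 + 200*80 = 16200
step 3: join B via nl_idx
    card(P join B) = 400*40/(20) = 800
    cost = 16200 + 400*6 + 800 = 19400

19400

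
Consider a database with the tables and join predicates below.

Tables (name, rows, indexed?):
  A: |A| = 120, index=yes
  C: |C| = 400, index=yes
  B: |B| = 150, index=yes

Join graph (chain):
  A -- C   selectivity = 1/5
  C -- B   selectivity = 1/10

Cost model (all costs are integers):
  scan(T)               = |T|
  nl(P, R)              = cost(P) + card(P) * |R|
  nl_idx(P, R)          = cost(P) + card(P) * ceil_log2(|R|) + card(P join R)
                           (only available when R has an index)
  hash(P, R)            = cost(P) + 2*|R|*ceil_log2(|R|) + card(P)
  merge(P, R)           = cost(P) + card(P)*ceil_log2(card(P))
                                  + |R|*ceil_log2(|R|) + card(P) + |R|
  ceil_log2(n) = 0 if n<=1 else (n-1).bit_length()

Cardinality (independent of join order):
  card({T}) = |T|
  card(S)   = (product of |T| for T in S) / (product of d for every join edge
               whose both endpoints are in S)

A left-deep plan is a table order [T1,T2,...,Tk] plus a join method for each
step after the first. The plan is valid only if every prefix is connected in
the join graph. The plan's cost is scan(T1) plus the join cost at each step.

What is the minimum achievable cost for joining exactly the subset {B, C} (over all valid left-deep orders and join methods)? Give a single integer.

3200

Selinger DP over subsets of {B,C}:
  {C}: scan cost=400, card=400
  {B}: scan cost=150, card=150
  {BC}: card=6000; try (B,hash)→3200, (C,merge)→5500, (B,merge)→5750, (C,hash)→7500, (C,nl_idx)→7500, (B,nl_idx)→9600 …(+2); best=3200 via (B,hash)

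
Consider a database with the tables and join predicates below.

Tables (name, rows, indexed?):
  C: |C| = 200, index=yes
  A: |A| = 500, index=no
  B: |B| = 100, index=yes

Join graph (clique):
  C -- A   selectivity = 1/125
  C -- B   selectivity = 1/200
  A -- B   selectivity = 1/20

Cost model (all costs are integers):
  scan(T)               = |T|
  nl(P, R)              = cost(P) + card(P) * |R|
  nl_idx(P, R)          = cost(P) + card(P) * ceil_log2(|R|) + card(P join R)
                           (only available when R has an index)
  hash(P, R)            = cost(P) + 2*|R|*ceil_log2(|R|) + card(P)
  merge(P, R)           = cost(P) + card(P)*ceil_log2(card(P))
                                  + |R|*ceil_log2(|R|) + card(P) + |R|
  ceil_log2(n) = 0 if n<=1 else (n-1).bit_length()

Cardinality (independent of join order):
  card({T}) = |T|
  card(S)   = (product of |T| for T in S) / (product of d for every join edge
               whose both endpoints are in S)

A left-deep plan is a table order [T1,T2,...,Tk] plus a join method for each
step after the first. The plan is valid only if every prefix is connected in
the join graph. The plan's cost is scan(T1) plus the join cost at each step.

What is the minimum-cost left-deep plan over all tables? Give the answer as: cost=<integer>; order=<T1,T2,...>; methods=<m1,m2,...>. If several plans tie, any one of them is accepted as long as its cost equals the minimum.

Selinger DP (subsets sized 1..n):
  {C}: scan cost=200, card=200
  {A}: scan cost=500, card=500
  {B}: scan cost=100, card=100
  {AC}: card=800; try (C,hash)→4200, (C,nl_idx)→5300, (A,merge)→7000, (C,merge)→7300, (A,hash)→9400, (A,nl)→100200 …(+1); best=4200 via (C,hash)
  {BC}: card=100; try (C,nl_idx)→1000, (B,nl_idx)→1700, (B,hash)→1800, (C,merge)→2700, (B,merge)→2800, (C,hash)→3400 …(+2); best=1000 via (C,nl_idx)
  {AB}: card=2500; try (B,hash)→2400, (A,merge)→5900, (B,merge)→6300, (B,nl_idx)→6500, (A,hash)→9200, (A,nl)→50100 …(+1); best=2400 via (B,hash)
  {ABC}: card=20; try (B,hash)→6400, (A,merge)→6800, (C,hash)→8100, (B,nl_idx)→9820, (A,hash)→10100, (B,merge)→13800 …(+5); best=6400 via (B,hash)

cost=6400; order=A,C,B; methods=hash,hash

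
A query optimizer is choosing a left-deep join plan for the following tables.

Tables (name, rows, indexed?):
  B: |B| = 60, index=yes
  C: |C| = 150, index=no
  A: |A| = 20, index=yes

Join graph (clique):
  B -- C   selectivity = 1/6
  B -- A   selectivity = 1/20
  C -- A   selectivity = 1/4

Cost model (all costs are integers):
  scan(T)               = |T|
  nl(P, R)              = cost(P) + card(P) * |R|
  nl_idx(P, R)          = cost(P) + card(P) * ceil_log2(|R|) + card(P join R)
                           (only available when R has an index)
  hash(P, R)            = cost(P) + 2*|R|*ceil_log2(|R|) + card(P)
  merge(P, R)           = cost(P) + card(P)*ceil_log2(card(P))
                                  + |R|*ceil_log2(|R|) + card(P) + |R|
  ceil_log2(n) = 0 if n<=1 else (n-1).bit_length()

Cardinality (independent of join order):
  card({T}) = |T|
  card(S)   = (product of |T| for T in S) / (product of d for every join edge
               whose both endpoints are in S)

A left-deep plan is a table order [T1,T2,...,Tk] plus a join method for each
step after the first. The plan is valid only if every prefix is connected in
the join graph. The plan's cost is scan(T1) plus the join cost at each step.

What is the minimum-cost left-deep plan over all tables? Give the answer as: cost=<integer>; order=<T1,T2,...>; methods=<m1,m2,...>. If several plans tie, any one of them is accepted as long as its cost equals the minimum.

Selinger DP (subsets sized 1..n):
  {B}: scan cost=60, card=60
  {C}: scan cost=150, card=150
  {A}: scan cost=20, card=20
  {BC}: card=1500; try (B,hash)→1020, (C,merge)→1830, (B,merge)→1920, (C,hash)→2520, (B,nl_idx)→2550, (C,nl)→9060 …(+1); best=1020 via (B,hash)
  {AB}: card=60; try (B,nl_idx)→200, (A,hash)→320, (A,nl_idx)→420, (B,merge)→560, (A,merge)→600, (B,hash)→760 …(+2); best=200 via (B,nl_idx)
  {AC}: card=750; try (A,hash)→500, (C,merge)→1490, (A,merge)→1620, (A,nl_idx)→1650, (C,hash)→2440, (C,nl)→3020 …(+1); best=500 via (A,hash)
  {ABC}: card=375; try (C,merge)→1970, (B,hash)→1970, (C,hash)→2660, (A,hash)→2720, (B,nl_idx)→5375, (A,nl_idx)→8895 …(+5); best=1970 via (C,merge)

cost=1970; order=A,B,C; methods=nl_idx,merge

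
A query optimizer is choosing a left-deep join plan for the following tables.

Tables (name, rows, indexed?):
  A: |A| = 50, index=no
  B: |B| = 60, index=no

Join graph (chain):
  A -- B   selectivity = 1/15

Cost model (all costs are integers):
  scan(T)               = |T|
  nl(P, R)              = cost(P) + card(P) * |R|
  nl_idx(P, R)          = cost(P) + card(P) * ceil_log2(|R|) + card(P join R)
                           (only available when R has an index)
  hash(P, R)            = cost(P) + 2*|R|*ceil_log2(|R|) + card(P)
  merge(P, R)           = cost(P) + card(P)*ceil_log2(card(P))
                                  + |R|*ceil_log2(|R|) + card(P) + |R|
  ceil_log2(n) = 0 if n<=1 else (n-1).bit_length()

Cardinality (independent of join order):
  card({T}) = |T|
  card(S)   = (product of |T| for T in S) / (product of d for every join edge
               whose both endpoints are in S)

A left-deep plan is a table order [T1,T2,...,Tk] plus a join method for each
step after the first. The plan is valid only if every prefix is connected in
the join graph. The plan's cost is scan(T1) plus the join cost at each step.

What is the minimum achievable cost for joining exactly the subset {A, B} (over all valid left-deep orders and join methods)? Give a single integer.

720

Selinger DP over subsets of {A,B}:
  {A}: scan cost=50, card=50
  {B}: scan cost=60, card=60
  {AB}: card=200; try (A,hash)→720, (B,hash)→820, (B,merge)→820, (A,merge)→830, (B,nl)→3050, (A,nl)→3060; best=720 via (A,hash)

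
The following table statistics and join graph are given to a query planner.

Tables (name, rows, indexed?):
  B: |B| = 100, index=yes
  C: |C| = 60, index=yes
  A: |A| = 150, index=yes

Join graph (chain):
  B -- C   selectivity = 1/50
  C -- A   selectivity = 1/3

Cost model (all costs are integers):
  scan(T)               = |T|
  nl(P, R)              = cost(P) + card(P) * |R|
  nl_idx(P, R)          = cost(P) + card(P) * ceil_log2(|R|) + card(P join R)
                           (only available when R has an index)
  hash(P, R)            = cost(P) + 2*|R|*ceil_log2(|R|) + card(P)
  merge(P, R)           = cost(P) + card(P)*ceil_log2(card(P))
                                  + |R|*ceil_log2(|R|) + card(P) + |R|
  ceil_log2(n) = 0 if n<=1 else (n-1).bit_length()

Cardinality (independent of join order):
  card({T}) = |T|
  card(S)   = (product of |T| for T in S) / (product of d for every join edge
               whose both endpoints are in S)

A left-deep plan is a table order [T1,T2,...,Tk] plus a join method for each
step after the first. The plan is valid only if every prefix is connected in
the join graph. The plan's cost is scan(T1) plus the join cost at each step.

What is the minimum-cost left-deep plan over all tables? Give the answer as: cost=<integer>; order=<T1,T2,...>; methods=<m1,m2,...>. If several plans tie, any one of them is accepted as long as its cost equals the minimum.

Selinger DP (subsets sized 1..n):
  {B}: scan cost=100, card=100
  {C}: scan cost=60, card=60
  {A}: scan cost=150, card=150
  {BC}: card=120; try (B,nl_idx)→600, (C,nl_idx)→820, (C,hash)→920, (B,merge)→1280, (C,merge)→1320, (B,hash)→1520 …(+2); best=600 via (B,nl_idx)
  {AC}: card=3000; try (C,hash)→1020, (A,merge)→1830, (C,merge)→1920, (A,hash)→2520, (A,nl_idx)→3540, (C,nl_idx)→4050 …(+2); best=1020 via (C,hash)
  {ABC}: card=6000; try (A,merge)→2910, (A,hash)→3120, (B,hash)→5420, (A,nl_idx)→7560, (A,nl)→18600, (B,nl_idx)→28020 …(+2); best=2910 via (A,merge)

cost=2910; order=C,B,A; methods=nl_idx,merge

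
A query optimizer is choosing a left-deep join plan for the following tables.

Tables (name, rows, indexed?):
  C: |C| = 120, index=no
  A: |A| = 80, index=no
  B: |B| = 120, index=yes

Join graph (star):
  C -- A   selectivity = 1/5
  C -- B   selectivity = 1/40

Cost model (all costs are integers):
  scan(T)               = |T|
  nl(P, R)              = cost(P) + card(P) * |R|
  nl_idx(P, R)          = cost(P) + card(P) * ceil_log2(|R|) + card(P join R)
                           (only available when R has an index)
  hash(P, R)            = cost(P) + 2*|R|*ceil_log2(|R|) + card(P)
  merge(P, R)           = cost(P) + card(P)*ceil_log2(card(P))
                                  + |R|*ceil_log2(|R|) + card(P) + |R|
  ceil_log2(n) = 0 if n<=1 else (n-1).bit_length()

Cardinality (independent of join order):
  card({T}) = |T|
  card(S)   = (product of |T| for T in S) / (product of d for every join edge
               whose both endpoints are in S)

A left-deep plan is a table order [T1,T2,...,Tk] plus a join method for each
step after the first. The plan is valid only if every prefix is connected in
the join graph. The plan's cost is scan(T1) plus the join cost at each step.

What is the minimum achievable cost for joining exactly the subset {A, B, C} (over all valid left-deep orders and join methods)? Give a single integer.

2800

Selinger DP over subsets of {A,B,C}:
  {C}: scan cost=120, card=120
  {A}: scan cost=80, card=80
  {B}: scan cost=120, card=120
  {AC}: card=1920; try (A,hash)→1360, (C,merge)→1680, (A,merge)→1720, (C,hash)→1840, (C,nl)→9680, (A,nl)→9720; best=1360 via (A,hash)
  {BC}: card=360; try (B,nl_idx)→1320, (C,hash)→1920, (B,hash)→1920, (C,merge)→2040, (B,merge)→2040, (C,nl)→14520 …(+1); best=1320 via (B,nl_idx)
  {ABC}: card=5760; try (A,hash)→2800, (B,hash)→4960, (A,merge)→5560, (B,nl_idx)→20560, (B,merge)→25360, (A,nl)→30120 …(+1); best=2800 via (A,hash)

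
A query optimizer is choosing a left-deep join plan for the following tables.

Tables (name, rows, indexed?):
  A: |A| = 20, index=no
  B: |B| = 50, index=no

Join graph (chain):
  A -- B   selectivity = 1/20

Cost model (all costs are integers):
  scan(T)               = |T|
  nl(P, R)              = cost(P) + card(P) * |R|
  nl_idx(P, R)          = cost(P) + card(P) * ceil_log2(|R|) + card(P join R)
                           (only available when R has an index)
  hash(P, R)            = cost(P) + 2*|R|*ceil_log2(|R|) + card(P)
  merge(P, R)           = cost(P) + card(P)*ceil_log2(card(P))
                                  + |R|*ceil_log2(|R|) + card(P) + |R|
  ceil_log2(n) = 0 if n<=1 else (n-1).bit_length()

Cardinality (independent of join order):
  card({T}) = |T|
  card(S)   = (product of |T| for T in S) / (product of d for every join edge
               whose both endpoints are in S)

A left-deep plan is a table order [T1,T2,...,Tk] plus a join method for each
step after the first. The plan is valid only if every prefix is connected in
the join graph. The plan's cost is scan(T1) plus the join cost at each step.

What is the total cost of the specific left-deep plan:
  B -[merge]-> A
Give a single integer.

520

step 1: scan B: cost=50, card=50
step 2: join A via merge
    card(P join A) = 50*20/(20) = 50
    cost = 50 + 50*6 + 20*5 + 50 + 20 = 520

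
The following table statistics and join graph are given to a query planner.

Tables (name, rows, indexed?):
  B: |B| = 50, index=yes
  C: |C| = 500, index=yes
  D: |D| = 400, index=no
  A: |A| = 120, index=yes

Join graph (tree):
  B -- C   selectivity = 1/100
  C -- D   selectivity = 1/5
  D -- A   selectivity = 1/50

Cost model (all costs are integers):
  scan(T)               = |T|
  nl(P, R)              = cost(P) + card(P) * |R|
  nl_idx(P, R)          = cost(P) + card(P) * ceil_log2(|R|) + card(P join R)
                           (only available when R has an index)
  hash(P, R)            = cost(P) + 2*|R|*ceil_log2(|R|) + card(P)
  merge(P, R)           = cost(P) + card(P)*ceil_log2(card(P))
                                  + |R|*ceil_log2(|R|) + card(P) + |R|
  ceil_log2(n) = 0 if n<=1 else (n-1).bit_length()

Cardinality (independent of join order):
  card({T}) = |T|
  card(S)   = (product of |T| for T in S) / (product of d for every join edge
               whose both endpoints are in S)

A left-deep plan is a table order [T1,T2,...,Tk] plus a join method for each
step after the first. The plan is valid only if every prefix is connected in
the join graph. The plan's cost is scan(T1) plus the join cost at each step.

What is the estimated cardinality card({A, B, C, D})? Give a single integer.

Tables in S: A(120), B(50), C(500), D(400)
Edges inside S: B-C(d=100), C-D(d=5), D-A(d=50)
numerator = 120 * 50 * 500 * 400 = 1200000000
denominator = 100 * 5 * 50 = 25000
card(S) = 1200000000 / 25000 = 48000

48000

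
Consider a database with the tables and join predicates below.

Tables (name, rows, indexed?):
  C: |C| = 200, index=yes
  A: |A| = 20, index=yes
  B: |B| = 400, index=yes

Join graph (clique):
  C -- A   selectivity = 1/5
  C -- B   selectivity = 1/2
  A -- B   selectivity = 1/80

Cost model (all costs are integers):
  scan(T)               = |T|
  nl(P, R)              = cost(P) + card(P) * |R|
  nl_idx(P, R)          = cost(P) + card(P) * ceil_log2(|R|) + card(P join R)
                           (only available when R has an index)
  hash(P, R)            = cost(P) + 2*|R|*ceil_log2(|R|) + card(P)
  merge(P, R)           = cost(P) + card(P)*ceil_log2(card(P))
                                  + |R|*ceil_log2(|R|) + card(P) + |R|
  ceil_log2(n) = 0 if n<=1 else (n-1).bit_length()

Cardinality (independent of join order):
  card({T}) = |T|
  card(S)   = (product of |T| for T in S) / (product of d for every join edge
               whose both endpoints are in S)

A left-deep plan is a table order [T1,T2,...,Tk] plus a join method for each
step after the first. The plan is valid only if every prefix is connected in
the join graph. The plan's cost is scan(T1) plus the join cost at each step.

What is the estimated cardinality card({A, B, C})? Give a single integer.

Tables in S: A(20), B(400), C(200)
Edges inside S: C-A(d=5), C-B(d=2), A-B(d=80)
numerator = 20 * 400 * 200 = 1600000
denominator = 5 * 2 * 80 = 800
card(S) = 1600000 / 800 = 2000

2000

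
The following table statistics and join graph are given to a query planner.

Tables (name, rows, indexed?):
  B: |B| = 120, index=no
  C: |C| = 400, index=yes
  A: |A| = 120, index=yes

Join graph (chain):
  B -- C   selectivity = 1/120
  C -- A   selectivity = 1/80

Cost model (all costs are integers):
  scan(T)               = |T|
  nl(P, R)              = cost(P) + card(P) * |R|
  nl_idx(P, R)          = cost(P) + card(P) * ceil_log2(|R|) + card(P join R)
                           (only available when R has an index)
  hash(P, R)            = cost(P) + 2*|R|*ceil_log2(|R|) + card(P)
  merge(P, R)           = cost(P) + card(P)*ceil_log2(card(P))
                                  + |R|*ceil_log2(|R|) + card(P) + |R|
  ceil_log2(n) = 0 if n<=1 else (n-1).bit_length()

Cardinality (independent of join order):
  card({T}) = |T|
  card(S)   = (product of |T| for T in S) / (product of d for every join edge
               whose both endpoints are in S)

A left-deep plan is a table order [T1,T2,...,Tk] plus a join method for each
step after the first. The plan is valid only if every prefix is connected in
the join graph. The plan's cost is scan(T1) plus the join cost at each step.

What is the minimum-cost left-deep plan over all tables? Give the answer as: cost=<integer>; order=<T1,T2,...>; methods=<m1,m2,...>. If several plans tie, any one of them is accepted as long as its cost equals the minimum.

Selinger DP (subsets sized 1..n):
  {B}: scan cost=120, card=120
  {C}: scan cost=400, card=400
  {A}: scan cost=120, card=120
  {BC}: card=400; try (C,nl_idx)→1600, (B,hash)→2480, (C,merge)→5080, (B,merge)→5360, (C,hash)→7440, (C,nl)→48120 …(+1); best=1600 via (C,nl_idx)
  {AC}: card=600; try (C,nl_idx)→1800, (A,hash)→2480, (A,nl_idx)→3800, (C,merge)→5080, (A,merge)→5360, (C,hash)→7440 …(+2); best=1800 via (C,nl_idx)
  {ABC}: card=600; try (A,hash)→3680, (B,hash)→4080, (A,nl_idx)→5000, (A,merge)→6560, (B,merge)→9360, (A,nl)→49600 …(+1); best=3680 via (A,hash)

cost=3680; order=B,C,A; methods=nl_idx,hash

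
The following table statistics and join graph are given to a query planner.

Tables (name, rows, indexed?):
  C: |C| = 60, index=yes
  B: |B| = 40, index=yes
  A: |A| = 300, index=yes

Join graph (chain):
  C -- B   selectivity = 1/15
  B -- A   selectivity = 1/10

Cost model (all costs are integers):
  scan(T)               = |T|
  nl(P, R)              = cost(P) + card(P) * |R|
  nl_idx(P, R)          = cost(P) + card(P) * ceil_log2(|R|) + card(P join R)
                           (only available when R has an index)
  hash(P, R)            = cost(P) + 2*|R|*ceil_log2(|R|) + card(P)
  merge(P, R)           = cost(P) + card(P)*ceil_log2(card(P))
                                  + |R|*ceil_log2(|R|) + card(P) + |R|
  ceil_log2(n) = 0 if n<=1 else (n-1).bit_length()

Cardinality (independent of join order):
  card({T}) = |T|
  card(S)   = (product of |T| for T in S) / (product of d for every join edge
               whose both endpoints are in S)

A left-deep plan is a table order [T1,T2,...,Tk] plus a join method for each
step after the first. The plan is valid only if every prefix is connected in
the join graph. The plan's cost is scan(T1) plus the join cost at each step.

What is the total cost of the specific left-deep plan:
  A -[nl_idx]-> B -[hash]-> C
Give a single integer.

5220

step 1: scan A: cost=300, card=300
step 2: join B via nl_idx
    card(P join B) = 300*40/(10) = 1200
    cost = 300 + 300*6 + 1200 = 3300
step 3: join C via hash
    card(P join C) = 1200*60/(15) = 4800
    cost = 3300 + 2*60*6 + 1200 = 5220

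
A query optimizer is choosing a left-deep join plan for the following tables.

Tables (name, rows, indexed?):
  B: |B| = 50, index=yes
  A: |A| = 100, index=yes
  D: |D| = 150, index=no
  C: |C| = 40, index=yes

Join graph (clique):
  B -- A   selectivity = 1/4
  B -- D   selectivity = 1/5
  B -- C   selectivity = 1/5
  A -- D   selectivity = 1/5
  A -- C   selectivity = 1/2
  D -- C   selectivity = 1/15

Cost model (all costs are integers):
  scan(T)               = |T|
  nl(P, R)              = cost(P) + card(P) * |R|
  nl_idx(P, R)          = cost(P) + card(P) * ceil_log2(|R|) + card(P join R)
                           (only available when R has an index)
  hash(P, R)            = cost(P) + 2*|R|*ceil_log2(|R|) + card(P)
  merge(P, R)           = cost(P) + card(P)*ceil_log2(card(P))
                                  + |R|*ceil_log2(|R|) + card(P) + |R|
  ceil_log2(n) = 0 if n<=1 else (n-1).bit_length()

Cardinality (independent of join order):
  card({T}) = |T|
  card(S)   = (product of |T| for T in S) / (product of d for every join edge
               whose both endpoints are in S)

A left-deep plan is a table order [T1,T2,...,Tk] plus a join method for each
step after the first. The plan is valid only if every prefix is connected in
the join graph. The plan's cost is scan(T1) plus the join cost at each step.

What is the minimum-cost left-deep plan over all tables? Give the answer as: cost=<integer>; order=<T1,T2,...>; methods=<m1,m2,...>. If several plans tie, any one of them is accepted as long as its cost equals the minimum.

cost=3980; order=D,C,B,A; methods=hash,hash,hash

Selinger DP (subsets sized 1..n):
  {B}: scan cost=50, card=50
  {A}: scan cost=100, card=100
  {D}: scan cost=150, card=150
  {C}: scan cost=40, card=40
  {AB}: card=1250; try (B,hash)→800, (A,merge)→1200, (B,merge)→1250, (A,hash)→1500, (A,nl_idx)→1650, (B,nl_idx)→1950 …(+2); best=800 via (B,hash)
  {BD}: card=1500; try (B,hash)→900, (D,merge)→1750, (B,merge)→1850, (D,hash)→2500, (B,nl_idx)→2550, (D,nl)→7550 …(+1); best=900 via (B,hash)
  {BC}: card=400; try (C,hash)→580, (B,merge)→670, (C,merge)→680, (B,hash)→680, (B,nl_idx)→680, (C,nl_idx)→750 …(+2); best=580 via (C,hash)
  {AD}: card=3000; try (A,hash)→1700, (D,merge)→2250, (A,merge)→2300, (D,hash)→2600, (A,nl_idx)→4200, (D,nl)→15100 …(+1); best=1700 via (A,hash)
  {AC}: card=2000; try (C,hash)→680, (A,merge)→1120, (C,merge)→1180, (A,hash)→1480, (A,nl_idx)→2320, (C,nl_idx)→2700 …(+2); best=680 via (C,hash)
  {CD}: card=400; try (C,hash)→780, (C,nl_idx)→1450, (D,merge)→1670, (C,merge)→1780, (D,hash)→2480, (D,nl)→6040 …(+1); best=780 via (C,hash)
  {ABD}: card=7500; try (A,hash)→3800, (D,hash)→4450, (B,hash)→5300, (D,merge)→17150, (A,nl_idx)→18900, (A,merge)→19700 …(+5); best=3800 via (A,hash)
  {ABC}: card=5000; try (A,hash)→2380, (C,hash)→2530, (B,hash)→3280, (A,merge)→5380, (A,nl_idx)→8380, (C,nl_idx)→13300 …(+6); best=2380 via (A,hash)
  {BCD}: card=800; try (B,hash)→1780, (C,hash)→2880, (D,hash)→3380, (B,nl_idx)→3980, (B,merge)→5130, (D,merge)→5930 …(+5); best=1780 via (B,hash)
  {ACD}: card=4000; try (A,hash)→2580, (D,hash)→5080, (C,hash)→5180, (A,merge)→5580, (A,nl_idx)→7580, (C,nl_idx)→23700 …(+5); best=2580 via (A,hash)
  {ABCD}: card=2000; try (A,hash)→3980, (B,hash)→7180, (A,nl_idx)→9380, (D,hash)→9780, (A,merge)→11380, (C,hash)→11780 …(+9); best=3980 via (A,hash)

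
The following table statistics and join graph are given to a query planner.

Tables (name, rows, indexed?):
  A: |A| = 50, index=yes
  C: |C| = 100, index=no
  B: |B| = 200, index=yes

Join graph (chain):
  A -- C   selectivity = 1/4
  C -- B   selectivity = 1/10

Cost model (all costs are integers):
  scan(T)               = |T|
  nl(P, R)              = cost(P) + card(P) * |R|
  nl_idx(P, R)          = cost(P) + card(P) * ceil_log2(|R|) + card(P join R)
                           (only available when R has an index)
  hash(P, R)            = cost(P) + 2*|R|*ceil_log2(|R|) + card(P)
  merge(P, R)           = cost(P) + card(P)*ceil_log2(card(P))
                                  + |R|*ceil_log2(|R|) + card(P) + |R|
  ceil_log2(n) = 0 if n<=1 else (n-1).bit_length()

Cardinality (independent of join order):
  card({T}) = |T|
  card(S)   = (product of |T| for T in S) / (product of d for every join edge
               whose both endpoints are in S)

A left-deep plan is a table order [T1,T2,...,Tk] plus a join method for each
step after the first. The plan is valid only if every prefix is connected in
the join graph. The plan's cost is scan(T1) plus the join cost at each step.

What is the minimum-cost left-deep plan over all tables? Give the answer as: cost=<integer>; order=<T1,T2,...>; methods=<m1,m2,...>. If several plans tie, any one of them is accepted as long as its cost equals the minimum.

Selinger DP (subsets sized 1..n):
  {A}: scan cost=50, card=50
  {C}: scan cost=100, card=100
  {B}: scan cost=200, card=200
  {AC}: card=1250; try (A,hash)→800, (C,merge)→1200, (A,merge)→1250, (C,hash)→1500, (A,nl_idx)→1950, (C,nl)→5050 …(+1); best=800 via (A,hash)
  {BC}: card=2000; try (C,hash)→1800, (B,merge)→2700, (C,merge)→2800, (B,nl_idx)→2900, (B,hash)→3400, (B,nl)→20100 …(+1); best=1800 via (C,hash)
  {ABC}: card=25000; try (A,hash)→4400, (B,hash)→5250, (B,merge)→17600, (A,merge)→26150, (B,nl_idx)→35800, (A,nl_idx)→38800 …(+2); best=4400 via (A,hash)

cost=4400; order=B,C,A; methods=hash,hash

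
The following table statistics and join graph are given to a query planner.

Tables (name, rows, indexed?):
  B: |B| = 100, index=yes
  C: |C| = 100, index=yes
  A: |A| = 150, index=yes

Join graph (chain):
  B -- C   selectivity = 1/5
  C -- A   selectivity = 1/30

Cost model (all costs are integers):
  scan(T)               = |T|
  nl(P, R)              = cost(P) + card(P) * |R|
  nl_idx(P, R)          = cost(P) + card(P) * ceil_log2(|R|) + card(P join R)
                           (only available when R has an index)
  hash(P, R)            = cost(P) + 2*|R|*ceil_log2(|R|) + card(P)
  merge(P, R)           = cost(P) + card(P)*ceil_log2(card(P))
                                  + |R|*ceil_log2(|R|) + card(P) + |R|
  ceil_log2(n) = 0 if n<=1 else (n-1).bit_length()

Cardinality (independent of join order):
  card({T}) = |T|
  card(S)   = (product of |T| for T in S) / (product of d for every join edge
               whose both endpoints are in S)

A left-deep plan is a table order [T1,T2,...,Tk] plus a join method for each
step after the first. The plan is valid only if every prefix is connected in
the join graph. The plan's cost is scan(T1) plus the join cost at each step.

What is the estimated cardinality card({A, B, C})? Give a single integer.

10000

Tables in S: A(150), B(100), C(100)
Edges inside S: B-C(d=5), C-A(d=30)
numerator = 150 * 100 * 100 = 1500000
denominator = 5 * 30 = 150
card(S) = 1500000 / 150 = 10000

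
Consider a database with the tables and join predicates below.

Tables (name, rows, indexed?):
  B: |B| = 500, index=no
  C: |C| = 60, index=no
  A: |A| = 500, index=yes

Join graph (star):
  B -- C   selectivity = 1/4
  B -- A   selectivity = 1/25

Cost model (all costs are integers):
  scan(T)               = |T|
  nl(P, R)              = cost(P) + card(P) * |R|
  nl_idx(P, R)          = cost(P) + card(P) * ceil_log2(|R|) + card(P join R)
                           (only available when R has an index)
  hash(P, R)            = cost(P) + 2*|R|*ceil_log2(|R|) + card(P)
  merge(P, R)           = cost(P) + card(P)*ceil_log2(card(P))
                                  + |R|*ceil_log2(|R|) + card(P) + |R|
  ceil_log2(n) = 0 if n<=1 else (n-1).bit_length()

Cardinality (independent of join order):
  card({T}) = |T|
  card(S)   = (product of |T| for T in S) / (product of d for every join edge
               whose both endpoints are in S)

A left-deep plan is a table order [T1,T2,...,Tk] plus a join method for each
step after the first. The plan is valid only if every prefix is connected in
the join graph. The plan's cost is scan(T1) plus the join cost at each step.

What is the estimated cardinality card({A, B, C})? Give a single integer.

Tables in S: A(500), B(500), C(60)
Edges inside S: B-C(d=4), B-A(d=25)
numerator = 500 * 500 * 60 = 15000000
denominator = 4 * 25 = 100
card(S) = 15000000 / 100 = 150000

150000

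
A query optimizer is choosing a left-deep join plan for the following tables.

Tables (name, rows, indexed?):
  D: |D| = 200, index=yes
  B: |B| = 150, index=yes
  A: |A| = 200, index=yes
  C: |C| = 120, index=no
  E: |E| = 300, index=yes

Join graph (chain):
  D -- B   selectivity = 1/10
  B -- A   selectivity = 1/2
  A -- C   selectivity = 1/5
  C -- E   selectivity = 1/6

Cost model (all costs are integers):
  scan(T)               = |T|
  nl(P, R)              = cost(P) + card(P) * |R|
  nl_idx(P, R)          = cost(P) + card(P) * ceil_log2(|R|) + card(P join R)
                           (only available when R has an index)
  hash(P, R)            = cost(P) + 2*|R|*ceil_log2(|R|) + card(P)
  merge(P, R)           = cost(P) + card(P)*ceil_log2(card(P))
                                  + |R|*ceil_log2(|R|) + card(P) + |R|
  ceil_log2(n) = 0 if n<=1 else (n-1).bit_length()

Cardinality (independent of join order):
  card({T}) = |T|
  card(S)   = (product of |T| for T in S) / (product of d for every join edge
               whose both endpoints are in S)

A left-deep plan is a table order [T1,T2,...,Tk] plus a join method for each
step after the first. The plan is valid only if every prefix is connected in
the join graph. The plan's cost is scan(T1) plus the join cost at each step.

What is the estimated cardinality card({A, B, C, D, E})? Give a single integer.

Tables in S: A(200), B(150), C(120), D(200), E(300)
Edges inside S: D-B(d=10), B-A(d=2), A-C(d=5), C-E(d=6)
numerator = 200 * 150 * 120 * 200 * 300 = 216000000000
denominator = 10 * 2 * 5 * 6 = 600
card(S) = 216000000000 / 600 = 360000000

360000000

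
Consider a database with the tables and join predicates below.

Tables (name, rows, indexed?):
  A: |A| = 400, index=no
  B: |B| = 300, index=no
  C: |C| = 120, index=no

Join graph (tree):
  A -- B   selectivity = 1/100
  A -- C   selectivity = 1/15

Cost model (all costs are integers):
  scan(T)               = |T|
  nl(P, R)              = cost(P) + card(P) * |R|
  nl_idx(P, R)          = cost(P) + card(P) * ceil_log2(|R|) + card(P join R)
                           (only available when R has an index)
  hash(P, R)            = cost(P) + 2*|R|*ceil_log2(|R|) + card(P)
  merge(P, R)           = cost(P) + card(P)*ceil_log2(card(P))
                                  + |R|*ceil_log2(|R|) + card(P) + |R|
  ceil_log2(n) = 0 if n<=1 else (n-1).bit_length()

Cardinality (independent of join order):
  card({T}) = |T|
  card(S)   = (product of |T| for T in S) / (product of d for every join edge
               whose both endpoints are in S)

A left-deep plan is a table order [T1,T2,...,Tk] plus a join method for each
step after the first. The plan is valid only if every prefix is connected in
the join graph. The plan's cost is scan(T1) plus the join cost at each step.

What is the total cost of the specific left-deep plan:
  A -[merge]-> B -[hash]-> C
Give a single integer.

10280

step 1: scan A: cost=400, card=400
step 2: join B via merge
    card(P join B) = 400*300/(100) = 1200
    cost = 400 + 400*9 + 300*9 + 400 + 300 = 7400
step 3: join C via hash
    card(P join C) = 1200*120/(15) = 9600
    cost = 7400 + 2*120*7 + 1200 = 10280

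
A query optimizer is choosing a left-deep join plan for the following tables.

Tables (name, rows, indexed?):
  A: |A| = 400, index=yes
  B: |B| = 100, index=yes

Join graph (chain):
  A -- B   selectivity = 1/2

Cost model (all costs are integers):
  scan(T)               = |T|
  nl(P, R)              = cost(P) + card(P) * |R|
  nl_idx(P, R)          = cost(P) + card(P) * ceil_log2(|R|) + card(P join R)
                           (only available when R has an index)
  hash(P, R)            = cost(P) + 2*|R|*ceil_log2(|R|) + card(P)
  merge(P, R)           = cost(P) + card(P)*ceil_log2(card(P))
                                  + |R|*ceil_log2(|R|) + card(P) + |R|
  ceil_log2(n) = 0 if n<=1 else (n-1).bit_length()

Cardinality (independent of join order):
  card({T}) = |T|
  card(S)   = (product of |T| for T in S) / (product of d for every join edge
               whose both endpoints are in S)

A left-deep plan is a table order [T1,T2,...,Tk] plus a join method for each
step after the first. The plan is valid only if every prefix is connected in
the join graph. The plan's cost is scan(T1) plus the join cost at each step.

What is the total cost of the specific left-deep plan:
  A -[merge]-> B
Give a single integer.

5200

step 1: scan A: cost=400, card=400
step 2: join B via merge
    card(P join B) = 400*100/(2) = 20000
    cost = 400 + 400*9 + 100*7 + 400 + 100 = 5200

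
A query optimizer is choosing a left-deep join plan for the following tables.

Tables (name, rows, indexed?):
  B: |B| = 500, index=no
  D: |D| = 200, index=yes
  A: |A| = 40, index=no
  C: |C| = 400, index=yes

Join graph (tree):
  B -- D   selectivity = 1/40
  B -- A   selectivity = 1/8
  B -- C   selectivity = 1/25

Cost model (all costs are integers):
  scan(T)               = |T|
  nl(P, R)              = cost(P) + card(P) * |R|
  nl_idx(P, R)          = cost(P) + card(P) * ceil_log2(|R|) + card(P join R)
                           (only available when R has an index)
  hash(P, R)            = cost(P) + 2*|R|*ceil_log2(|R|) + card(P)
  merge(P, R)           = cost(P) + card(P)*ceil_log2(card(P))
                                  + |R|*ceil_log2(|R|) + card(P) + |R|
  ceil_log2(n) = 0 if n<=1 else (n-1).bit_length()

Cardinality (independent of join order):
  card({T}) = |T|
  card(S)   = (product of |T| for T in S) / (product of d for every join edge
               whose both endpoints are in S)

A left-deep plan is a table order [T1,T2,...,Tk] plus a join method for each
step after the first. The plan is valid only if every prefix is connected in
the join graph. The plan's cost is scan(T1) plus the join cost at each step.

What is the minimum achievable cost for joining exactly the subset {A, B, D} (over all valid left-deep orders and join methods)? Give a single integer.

Selinger DP over subsets of {A,B,D}:
  {B}: scan cost=500, card=500
  {D}: scan cost=200, card=200
  {A}: scan cost=40, card=40
  {BD}: card=2500; try (D,hash)→4200, (D,nl_idx)→7000, (B,merge)→7000, (D,merge)→7300, (B,hash)→9400, (B,nl)→100200 …(+1); best=4200 via (D,hash)
  {AB}: card=2500; try (A,hash)→1480, (B,merge)→5320, (A,merge)→5780, (B,hash)→9080, (B,nl)→20040, (A,nl)→20500; best=1480 via (A,hash)
  {ABD}: card=12500; try (D,hash)→7180, (A,hash)→7180, (D,nl_idx)→33980, (D,merge)→35780, (A,merge)→36980, (A,nl)→104200 …(+1); best=7180 via (D,hash)

7180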